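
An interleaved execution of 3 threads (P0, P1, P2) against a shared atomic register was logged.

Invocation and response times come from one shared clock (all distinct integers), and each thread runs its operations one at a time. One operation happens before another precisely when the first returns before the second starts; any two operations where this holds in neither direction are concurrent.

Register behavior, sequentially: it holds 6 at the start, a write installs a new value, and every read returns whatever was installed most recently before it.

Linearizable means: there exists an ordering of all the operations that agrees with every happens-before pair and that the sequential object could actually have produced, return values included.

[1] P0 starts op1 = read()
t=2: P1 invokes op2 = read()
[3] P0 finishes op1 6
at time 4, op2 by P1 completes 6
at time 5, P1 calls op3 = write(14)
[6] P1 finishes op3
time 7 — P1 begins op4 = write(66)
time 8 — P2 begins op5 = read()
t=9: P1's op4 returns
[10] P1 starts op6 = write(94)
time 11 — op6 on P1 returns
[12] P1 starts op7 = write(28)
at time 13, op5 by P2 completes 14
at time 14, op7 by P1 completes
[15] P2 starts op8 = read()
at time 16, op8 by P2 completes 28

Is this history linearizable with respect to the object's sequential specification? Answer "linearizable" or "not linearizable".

linearizable

a witness: op1, op2, op3, op5, op4, op6, op7, op8
after step 1 (op1 read() → 6): value 6
after step 2 (op2 read() → 6): value 6
after step 3 (op3 write(14)): value 14
after step 4 (op5 read() → 14): value 14
after step 5 (op4 write(66)): value 66
after step 6 (op6 write(94)): value 94
after step 7 (op7 write(28)): value 28
after step 8 (op8 read() → 28): value 28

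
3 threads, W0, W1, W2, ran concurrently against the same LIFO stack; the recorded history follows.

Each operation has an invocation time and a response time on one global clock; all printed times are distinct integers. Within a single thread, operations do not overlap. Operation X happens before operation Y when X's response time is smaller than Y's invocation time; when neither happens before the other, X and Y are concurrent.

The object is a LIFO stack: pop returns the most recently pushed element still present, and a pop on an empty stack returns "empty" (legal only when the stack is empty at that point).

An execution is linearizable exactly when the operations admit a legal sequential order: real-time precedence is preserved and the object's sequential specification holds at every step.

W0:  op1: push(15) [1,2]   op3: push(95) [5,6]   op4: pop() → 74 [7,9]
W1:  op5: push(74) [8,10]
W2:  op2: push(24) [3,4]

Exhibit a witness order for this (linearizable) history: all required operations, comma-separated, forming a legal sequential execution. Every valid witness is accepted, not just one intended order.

1. op1 push(15), leaving stack <15>
2. op2 push(24), leaving stack <15,24>
3. op3 push(95), leaving stack <15,24,95>
4. op5 push(74), leaving stack <15,24,95,74>
5. op4 pop() → 74, leaving stack <15,24,95>

op1, op2, op3, op5, op4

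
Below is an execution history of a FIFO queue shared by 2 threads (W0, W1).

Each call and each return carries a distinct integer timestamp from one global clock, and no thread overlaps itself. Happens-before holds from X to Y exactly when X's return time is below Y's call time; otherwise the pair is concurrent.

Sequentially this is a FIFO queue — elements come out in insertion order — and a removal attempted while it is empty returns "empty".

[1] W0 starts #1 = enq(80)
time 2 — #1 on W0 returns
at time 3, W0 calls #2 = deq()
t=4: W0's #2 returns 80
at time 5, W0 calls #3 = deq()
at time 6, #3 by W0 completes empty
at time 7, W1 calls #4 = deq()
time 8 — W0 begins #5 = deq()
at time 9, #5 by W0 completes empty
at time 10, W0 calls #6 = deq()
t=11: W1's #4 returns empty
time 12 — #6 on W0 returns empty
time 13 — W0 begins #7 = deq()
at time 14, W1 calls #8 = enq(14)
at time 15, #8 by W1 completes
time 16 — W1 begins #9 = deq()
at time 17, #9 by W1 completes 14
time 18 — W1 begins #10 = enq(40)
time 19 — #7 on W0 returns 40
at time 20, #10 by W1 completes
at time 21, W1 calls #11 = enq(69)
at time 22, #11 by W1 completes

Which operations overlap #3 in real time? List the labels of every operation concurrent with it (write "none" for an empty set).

none

concurrent with #3 ([5,6]): every op whose interval crosses 5..6
#1 [1,2]: before
#2 [3,4]: before
#4 [7,11]: after
#5 [8,9]: after
#6 [10,12]: after
#7 [13,19]: after
#8 [14,15]: after
#9 [16,17]: after
#10 [18,20]: after
#11 [21,22]: after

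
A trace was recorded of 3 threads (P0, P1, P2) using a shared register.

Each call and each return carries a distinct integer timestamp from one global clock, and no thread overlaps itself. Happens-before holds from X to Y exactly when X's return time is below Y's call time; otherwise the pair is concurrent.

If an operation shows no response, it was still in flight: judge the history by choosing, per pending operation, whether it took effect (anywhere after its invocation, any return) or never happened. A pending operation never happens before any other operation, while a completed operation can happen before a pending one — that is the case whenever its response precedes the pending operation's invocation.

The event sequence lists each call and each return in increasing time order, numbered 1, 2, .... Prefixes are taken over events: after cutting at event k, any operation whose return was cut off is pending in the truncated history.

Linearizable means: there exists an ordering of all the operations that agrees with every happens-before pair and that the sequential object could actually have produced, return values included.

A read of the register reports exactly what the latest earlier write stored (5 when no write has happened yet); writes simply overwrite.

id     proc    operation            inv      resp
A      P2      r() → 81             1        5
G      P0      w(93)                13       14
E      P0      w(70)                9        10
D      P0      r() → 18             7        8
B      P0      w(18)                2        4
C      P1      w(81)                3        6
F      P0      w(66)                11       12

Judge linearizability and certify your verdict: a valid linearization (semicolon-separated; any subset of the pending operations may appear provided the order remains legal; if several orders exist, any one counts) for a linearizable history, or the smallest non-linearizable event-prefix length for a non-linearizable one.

linearizable — witness: C; A; B; D; E; F; G

after step 1 (C w(81)): value 81
after step 2 (A r() → 81): value 81
after step 3 (B w(18)): value 18
after step 4 (D r() → 18): value 18
after step 5 (E w(70)): value 70
after step 6 (F w(66)): value 66
after step 7 (G w(93)): value 93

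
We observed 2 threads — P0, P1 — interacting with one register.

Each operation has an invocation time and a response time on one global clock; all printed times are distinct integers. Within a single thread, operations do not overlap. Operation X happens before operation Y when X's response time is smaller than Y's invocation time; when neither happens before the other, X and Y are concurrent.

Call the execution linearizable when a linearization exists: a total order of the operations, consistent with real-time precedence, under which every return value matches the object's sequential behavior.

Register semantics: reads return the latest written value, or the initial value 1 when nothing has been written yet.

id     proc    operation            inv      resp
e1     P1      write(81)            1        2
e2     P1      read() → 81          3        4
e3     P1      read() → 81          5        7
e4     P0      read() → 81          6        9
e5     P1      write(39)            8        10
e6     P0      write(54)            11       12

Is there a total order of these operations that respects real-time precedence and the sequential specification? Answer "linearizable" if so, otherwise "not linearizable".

linearizable

witness order: e1, e2, e3, e4, e5, e6
1. e1 write(81), leaving value 81
2. e2 read() → 81, leaving value 81
3. e3 read() → 81, leaving value 81
4. e4 read() → 81, leaving value 81
5. e5 write(39), leaving value 39
6. e6 write(54), leaving value 54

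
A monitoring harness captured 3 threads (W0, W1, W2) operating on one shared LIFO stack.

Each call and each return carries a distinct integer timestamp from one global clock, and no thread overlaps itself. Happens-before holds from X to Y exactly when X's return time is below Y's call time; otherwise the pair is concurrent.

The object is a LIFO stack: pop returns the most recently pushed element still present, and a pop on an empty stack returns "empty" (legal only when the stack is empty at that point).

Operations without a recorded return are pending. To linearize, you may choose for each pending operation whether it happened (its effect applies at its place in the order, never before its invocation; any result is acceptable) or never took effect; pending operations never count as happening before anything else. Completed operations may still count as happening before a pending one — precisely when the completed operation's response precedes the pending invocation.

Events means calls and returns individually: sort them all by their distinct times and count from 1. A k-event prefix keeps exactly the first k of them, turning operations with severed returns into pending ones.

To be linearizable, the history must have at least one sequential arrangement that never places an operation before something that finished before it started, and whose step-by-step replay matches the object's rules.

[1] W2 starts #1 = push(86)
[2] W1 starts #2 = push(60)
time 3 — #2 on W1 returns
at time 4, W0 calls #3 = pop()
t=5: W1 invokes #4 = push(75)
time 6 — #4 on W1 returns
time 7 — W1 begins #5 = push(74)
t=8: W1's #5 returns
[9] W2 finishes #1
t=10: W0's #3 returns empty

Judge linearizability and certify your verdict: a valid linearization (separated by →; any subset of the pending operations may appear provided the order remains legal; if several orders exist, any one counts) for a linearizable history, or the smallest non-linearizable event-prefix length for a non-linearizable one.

already the first 10 events (up to #3's response at time 10) admit no linearization; the first 9 still do
all 15 real-time-respecting orders fail — 5 completed LIFO stack operations, no legal replay
e.g. #1, #2, #3, #4, #5: illegal at step 3, since #3 pop() → empty cannot apply there
e.g. #1, #2, #4, #3, #5: illegal at step 4, since #3 pop() → empty cannot apply there

not linearizable — minimal violating prefix: 10 events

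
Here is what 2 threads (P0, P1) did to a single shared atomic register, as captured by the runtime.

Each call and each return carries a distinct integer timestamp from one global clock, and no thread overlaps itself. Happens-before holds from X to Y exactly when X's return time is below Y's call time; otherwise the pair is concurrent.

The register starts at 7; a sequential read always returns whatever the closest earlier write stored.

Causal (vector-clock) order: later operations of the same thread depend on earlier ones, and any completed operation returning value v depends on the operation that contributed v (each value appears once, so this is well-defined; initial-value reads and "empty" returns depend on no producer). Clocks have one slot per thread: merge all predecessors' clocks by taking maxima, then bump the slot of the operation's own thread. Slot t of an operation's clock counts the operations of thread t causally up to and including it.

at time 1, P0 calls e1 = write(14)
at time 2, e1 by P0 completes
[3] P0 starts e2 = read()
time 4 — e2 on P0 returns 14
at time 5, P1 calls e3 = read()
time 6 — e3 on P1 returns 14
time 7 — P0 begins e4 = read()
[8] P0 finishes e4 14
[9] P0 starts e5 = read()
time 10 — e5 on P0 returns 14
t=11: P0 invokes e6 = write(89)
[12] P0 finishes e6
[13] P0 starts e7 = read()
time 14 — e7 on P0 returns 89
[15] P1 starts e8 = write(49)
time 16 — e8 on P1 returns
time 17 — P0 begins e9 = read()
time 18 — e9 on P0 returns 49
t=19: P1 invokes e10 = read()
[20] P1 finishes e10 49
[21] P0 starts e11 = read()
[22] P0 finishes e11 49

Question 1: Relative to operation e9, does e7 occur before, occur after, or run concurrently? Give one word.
Answer: before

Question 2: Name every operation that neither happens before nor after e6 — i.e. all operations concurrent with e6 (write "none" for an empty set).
Answer: none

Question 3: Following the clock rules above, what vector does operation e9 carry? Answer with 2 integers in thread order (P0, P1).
Answer: (7, 2)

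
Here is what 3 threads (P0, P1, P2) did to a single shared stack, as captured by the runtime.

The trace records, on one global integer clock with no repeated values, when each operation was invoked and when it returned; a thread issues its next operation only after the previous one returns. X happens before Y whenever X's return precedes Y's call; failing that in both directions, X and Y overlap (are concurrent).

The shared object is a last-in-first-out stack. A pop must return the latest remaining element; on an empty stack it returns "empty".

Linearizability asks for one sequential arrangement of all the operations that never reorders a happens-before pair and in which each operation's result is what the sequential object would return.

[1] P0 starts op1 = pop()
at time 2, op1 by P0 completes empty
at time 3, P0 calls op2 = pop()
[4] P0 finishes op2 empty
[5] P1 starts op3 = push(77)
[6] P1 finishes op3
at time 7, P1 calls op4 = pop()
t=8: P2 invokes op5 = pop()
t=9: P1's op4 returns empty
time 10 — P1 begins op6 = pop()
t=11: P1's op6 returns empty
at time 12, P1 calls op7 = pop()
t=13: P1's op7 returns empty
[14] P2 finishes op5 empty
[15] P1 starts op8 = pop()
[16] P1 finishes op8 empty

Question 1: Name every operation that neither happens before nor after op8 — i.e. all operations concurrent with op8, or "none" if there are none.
Answer: none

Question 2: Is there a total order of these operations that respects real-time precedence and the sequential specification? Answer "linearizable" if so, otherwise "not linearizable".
not linearizable

cut after 13 events: linearizable; cut after 14 events (op5 responds, time 14): not linearizable
checked exhaustively: 4 real-time-consistent orders of 7 completed operations, zero legal stack replays
one such order, op1, op2, op3, op4, op5, op6, op7, breaks at step 4 where op4 pop() → empty is illegal
one such order, op1, op2, op3, op4, op6, op5, op7, breaks at step 4 where op4 pop() → empty is illegal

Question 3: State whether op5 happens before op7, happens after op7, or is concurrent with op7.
Answer: concurrent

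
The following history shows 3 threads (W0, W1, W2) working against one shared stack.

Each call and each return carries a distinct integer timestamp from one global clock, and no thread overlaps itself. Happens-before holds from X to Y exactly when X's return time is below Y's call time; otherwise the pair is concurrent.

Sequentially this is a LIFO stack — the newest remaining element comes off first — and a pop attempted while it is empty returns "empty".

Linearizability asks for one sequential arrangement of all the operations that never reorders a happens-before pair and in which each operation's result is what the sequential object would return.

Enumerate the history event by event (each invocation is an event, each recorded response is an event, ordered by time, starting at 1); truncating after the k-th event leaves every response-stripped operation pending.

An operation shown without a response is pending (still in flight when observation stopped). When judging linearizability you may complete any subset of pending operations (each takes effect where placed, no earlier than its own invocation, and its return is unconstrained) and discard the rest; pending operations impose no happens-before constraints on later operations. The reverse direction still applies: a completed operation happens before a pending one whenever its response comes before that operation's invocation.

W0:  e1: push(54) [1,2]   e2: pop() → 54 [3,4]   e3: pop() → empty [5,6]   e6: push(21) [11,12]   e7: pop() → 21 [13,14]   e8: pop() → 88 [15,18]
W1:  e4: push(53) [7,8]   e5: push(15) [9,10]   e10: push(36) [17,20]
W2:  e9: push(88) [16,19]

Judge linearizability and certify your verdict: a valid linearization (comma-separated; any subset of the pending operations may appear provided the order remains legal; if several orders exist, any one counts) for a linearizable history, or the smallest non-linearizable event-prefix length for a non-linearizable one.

linearizable — witness: e1, e2, e3, e4, e5, e6, e7, e9, e8, e10

step 1: e1 push(54) — stack <54>
step 2: e2 pop() → 54 — stack <>
step 3: e3 pop() → empty — stack <>
step 4: e4 push(53) — stack <53>
step 5: e5 push(15) — stack <53,15>
step 6: e6 push(21) — stack <53,15,21>
step 7: e7 pop() → 21 — stack <53,15>
step 8: e9 push(88) — stack <53,15,88>
step 9: e8 pop() → 88 — stack <53,15>
step 10: e10 push(36) — stack <53,15,36>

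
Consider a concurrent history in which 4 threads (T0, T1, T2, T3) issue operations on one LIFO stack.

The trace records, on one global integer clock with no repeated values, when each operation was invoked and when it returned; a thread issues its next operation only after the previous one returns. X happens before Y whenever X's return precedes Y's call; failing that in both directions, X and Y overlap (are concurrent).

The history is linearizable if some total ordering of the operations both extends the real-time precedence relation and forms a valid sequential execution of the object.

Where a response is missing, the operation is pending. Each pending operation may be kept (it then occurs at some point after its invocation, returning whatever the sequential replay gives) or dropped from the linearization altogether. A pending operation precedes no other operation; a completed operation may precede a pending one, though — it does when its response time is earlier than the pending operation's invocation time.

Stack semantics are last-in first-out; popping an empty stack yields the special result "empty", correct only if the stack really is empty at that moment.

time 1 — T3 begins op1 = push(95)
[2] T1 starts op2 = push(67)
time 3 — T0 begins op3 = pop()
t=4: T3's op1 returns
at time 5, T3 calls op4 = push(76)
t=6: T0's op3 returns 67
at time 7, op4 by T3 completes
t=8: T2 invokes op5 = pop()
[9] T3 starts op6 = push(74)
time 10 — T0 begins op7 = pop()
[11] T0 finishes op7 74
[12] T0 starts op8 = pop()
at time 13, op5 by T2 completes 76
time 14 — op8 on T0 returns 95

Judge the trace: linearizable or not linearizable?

one valid linearization: op1, op2, op3, op4, op5, op6, op7, op8
1. op1 push(95), leaving stack <95>
2. op2 push(67) (pending, included), leaving stack <95,67>
3. op3 pop() → 67, leaving stack <95>
4. op4 push(76), leaving stack <95,76>
5. op5 pop() → 76, leaving stack <95>
6. op6 push(74) (pending, included), leaving stack <95,74>
7. op7 pop() → 74, leaving stack <95>
8. op8 pop() → 95, leaving stack <>

linearizable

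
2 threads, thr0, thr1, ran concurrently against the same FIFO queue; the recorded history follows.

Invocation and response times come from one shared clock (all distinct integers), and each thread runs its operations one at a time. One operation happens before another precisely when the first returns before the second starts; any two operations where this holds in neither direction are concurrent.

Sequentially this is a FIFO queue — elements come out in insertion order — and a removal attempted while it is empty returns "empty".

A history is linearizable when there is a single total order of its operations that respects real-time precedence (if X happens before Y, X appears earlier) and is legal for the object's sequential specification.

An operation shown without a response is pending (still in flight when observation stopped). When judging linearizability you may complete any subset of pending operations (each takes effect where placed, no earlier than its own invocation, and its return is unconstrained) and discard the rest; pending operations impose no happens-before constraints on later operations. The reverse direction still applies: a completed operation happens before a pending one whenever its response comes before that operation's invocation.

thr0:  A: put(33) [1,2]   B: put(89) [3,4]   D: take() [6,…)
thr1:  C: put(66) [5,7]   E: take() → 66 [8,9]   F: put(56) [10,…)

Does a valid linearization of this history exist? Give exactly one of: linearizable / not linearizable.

not linearizable

through event 8 a valid linearization exists; event 9 (E responding at time 9) ends that
one real-time candidate order over the 4 completed operations — the FIFO queue replay rejects it
every completion of the 1 pending operation (D) was checked; none linearizes
take A, B, C, E (pending dropped): step 4 already fails, because E take() → 66 cannot occur there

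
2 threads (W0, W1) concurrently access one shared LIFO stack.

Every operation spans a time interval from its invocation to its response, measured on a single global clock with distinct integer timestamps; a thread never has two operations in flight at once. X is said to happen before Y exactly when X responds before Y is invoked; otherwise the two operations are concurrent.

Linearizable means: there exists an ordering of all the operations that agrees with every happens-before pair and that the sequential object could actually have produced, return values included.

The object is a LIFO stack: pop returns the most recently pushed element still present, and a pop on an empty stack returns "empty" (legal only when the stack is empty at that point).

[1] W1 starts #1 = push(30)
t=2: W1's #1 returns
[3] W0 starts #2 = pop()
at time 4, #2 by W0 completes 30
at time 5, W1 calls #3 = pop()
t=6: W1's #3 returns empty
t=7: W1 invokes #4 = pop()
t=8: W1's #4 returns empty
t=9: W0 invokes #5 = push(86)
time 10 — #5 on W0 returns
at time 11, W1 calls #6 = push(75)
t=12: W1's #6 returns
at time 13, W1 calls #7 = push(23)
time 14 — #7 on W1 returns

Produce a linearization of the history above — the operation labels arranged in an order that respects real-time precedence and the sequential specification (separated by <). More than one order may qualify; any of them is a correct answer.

#1 < #2 < #3 < #4 < #5 < #6 < #7

1. #1 push(30), leaving stack <30>
2. #2 pop() → 30, leaving stack <>
3. #3 pop() → empty, leaving stack <>
4. #4 pop() → empty, leaving stack <>
5. #5 push(86), leaving stack <86>
6. #6 push(75), leaving stack <86,75>
7. #7 push(23), leaving stack <86,75,23>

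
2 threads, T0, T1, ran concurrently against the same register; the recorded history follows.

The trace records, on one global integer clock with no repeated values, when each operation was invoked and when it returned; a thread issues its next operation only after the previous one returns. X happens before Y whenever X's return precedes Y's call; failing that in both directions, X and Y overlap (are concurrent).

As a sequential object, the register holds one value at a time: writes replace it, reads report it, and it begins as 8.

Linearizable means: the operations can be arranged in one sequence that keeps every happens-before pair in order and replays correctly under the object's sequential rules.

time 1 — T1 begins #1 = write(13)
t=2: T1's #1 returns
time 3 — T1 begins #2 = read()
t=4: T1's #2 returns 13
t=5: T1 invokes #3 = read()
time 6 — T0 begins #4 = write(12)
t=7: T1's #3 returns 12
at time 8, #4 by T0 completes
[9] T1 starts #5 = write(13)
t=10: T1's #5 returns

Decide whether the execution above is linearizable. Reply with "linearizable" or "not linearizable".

a witness: #1, #2, #4, #3, #5
after step 1 (#1 write(13)): value 13
after step 2 (#2 read() → 13): value 13
after step 3 (#4 write(12)): value 12
after step 4 (#3 read() → 12): value 12
after step 5 (#5 write(13)): value 13

linearizable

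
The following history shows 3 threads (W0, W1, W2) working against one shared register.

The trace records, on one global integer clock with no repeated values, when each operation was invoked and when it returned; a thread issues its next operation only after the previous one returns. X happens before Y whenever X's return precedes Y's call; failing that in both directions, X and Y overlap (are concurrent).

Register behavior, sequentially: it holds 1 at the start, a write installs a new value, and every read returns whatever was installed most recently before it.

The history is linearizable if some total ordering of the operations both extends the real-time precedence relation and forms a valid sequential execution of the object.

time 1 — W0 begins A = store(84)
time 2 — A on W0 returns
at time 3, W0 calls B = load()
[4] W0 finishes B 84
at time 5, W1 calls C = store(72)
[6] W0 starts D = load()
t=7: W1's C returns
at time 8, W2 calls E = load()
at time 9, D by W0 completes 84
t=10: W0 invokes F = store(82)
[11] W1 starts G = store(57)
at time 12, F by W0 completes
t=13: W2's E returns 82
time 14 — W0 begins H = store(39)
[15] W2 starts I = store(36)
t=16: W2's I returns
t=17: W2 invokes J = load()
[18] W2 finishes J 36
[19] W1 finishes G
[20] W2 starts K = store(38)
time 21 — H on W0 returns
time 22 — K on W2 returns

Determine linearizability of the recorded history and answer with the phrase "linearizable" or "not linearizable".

linearizable

witness order: A, B, D, C, F, E, G, H, I, J, K
step 1: A store(84) — value 84
step 2: B load() → 84 — value 84
step 3: D load() → 84 — value 84
step 4: C store(72) — value 72
step 5: F store(82) — value 82
step 6: E load() → 82 — value 82
step 7: G store(57) — value 57
step 8: H store(39) — value 39
step 9: I store(36) — value 36
step 10: J load() → 36 — value 36
step 11: K store(38) — value 38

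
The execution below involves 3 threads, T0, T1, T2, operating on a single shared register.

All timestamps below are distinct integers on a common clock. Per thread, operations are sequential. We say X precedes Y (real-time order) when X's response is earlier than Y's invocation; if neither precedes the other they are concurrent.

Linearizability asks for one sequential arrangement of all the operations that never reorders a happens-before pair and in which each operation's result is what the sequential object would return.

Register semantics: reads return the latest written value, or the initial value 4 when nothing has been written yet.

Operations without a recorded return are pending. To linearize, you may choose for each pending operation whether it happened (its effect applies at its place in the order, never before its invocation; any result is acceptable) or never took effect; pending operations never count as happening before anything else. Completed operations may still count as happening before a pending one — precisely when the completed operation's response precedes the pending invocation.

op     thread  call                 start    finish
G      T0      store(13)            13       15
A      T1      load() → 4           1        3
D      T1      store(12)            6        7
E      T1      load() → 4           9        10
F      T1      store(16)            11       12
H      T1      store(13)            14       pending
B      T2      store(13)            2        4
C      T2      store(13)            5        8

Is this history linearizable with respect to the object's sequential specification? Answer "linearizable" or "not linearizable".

the violation lands at event 10, E's response at time 10: events 1..9 linearize, events 1..10 do not
no legal order exists: 4 real-time-consistent candidates over 5 completed register operations, all rejected
one such order, A, B, C, D, E, breaks at step 5 where E load() → 4 is illegal
one such order, A, B, D, C, E, breaks at step 5 where E load() → 4 is illegal

not linearizable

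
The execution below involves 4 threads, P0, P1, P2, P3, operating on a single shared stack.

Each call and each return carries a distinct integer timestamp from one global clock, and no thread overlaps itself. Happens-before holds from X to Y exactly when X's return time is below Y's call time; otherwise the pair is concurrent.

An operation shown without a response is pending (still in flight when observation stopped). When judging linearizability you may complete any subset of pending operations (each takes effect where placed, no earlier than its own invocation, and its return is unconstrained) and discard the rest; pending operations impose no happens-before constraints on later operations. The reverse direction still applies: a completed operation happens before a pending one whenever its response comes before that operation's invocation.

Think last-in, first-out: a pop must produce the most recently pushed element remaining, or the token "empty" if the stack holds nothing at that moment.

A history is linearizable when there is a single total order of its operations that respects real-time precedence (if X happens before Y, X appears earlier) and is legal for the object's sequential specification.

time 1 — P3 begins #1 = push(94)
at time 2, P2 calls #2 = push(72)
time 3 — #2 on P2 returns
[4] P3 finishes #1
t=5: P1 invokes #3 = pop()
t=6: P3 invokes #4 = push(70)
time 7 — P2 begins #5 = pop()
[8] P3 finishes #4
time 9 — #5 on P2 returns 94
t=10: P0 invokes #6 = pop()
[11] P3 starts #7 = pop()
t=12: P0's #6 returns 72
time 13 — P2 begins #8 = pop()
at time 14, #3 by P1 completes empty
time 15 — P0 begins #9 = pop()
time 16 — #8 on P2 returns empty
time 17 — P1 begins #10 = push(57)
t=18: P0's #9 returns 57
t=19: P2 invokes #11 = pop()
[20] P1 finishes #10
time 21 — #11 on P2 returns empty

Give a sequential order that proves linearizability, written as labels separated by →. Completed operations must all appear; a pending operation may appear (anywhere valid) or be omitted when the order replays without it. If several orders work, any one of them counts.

#2 → #1 → #5 → #4 → #7 → #6 → #3 → #8 → #10 → #9 → #11

after step 1 (#2 push(72)): stack <72>
after step 2 (#1 push(94)): stack <72,94>
after step 3 (#5 pop() → 94): stack <72>
after step 4 (#4 push(70)): stack <72,70>
after step 5 (#7 pop() (pending, included)): stack <72>
after step 6 (#6 pop() → 72): stack <>
after step 7 (#3 pop() → empty): stack <>
after step 8 (#8 pop() → empty): stack <>
after step 9 (#10 push(57)): stack <57>
after step 10 (#9 pop() → 57): stack <>
after step 11 (#11 pop() → empty): stack <>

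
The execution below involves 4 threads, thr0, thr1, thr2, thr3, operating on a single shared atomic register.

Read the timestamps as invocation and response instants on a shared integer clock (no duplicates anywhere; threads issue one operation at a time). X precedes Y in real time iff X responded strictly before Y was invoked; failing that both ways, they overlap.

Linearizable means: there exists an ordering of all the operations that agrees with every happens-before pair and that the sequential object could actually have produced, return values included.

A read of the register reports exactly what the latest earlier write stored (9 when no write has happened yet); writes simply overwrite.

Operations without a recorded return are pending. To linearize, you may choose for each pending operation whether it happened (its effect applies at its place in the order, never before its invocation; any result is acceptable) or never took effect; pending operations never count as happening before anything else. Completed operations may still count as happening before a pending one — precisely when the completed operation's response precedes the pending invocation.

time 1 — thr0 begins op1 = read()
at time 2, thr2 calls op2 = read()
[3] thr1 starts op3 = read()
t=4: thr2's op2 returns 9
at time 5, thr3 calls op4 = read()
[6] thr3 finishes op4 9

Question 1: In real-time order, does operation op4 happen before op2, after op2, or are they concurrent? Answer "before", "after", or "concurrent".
after

op4 spans [5,6], op2 spans [2,4]
resp(op2)=4 < inv(op4)=5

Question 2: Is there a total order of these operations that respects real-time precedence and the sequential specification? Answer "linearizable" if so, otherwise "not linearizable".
linearizable

one valid linearization: op1, op2, op3, op4
after step 1 (op1 read() (pending, included)): value 9
after step 2 (op2 read() → 9): value 9
after step 3 (op3 read() (pending, included)): value 9
after step 4 (op4 read() → 9): value 9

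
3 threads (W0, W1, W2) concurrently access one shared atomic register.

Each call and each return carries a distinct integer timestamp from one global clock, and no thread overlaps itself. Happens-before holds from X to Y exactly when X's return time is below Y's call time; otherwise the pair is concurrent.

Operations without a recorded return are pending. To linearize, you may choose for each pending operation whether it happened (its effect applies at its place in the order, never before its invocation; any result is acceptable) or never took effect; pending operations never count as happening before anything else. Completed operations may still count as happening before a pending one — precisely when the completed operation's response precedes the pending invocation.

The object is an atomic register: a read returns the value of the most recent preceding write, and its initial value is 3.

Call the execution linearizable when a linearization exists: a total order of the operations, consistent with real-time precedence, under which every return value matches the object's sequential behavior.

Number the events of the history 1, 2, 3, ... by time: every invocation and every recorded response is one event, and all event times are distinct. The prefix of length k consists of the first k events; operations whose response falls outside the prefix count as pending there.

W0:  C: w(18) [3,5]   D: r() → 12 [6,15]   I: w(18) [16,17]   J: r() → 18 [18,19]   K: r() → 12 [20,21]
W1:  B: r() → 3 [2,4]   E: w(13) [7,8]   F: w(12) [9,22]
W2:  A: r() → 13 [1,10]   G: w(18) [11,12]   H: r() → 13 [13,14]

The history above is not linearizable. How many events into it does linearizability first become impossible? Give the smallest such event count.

14

events 1..13 are linearizable; a witness order is B, C, D, E, A, F, G:
1. B r() → 3, leaving value 3
2. C w(18), leaving value 18
3. D r() (pending, included), leaving value 18
4. E w(13), leaving value 13
5. A r() → 13, leaving value 13
6. F w(12) (pending, included), leaving value 12
7. G w(18), leaving value 18
at event 14 (H's time-14 response) nothing linearizes any more
no escape via the 2 pending operations (D, F): every completion choice fails
one such order, A, B, C, E, G, H (pending dropped), breaks at step 1 where A r() → 13 is illegal
one such order, A, C, B, E, G, H (pending dropped), breaks at step 1 where A r() → 13 is illegal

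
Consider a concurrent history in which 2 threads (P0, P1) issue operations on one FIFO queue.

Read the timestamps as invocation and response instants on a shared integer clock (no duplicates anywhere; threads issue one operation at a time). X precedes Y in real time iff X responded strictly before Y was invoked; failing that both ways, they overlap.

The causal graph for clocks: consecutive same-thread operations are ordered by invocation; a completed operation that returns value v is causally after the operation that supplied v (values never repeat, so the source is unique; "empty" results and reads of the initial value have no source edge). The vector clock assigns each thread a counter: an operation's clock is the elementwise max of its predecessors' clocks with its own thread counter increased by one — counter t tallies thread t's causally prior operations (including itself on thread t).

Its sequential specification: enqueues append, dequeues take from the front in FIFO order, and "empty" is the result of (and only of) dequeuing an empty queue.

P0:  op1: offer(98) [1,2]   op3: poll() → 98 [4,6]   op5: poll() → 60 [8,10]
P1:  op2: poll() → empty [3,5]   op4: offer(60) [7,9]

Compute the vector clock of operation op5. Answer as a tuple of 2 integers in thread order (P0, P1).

op2 (invocation 3): nothing precedes it; P1's component alone gives (0, 1)
op1 (invocation 1): nothing precedes it; P0's component alone gives (1, 0)
merge at op4 (invoked 7): VC(op2)=(0, 1), own-thread bump on P1 → (0, 2)
merge at op3 (invoked 4): VC(op1)=(1, 0), own-thread bump on P0 → (2, 0)
merge at op5 (invoked 8): VC(op3)=(2, 0), VC(op4)=(0, 2), own-thread bump on P0 → (3, 2)
target: VC(op5) = (3, 2)

(3, 2)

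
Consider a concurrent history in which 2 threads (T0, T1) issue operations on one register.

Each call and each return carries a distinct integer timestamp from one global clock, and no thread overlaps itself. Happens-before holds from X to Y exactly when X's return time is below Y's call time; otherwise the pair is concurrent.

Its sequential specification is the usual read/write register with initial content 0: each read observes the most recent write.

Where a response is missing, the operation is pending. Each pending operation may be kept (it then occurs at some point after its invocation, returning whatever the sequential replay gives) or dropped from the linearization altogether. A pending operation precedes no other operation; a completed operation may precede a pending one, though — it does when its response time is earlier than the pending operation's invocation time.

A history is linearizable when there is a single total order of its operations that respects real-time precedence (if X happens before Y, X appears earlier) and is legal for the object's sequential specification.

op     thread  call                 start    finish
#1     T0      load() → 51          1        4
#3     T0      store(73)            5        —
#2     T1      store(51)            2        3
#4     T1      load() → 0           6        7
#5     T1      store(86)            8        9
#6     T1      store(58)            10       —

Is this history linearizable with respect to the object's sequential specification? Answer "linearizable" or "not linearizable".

prefix check: 1..6 passes, 1..7 fails once #4's time-7 response joins
checked exhaustively: 2 real-time-consistent orders of 3 completed operations, zero legal register replays
every completion of the 1 pending operation (#3) was checked; none linearizes
one such order, #1, #2, #4 (pending dropped), breaks at step 1 where #1 load() → 51 is illegal
one such order, #2, #1, #4 (pending dropped), breaks at step 3 where #4 load() → 0 is illegal

not linearizable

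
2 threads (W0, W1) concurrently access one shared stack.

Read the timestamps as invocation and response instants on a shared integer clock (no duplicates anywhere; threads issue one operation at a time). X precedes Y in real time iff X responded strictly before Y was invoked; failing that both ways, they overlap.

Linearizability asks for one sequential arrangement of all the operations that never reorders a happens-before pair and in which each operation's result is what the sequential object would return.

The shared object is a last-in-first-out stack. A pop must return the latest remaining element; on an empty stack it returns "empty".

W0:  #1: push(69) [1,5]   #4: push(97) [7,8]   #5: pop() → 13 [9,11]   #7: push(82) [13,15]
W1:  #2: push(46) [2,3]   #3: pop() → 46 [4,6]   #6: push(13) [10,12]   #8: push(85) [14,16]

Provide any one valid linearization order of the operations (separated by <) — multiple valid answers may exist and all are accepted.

after step 1 (#1 push(69)): stack <69>
after step 2 (#2 push(46)): stack <69,46>
after step 3 (#3 pop() → 46): stack <69>
after step 4 (#4 push(97)): stack <69,97>
after step 5 (#6 push(13)): stack <69,97,13>
after step 6 (#5 pop() → 13): stack <69,97>
after step 7 (#7 push(82)): stack <69,97,82>
after step 8 (#8 push(85)): stack <69,97,82,85>

#1 < #2 < #3 < #4 < #6 < #5 < #7 < #8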